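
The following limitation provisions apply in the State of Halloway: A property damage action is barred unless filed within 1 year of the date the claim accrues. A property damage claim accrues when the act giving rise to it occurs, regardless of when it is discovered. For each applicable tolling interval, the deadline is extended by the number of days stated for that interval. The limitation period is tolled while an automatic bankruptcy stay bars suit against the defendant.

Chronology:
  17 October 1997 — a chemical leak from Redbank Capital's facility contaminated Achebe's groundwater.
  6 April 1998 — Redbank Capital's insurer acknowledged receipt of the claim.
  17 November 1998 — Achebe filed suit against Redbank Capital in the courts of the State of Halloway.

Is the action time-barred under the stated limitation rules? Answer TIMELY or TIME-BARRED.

The claim accrued on 17 October 1997, the date of the act.
The untolled deadline — 1 year after 17 October 1997 — is 17 October 1998.
The other events in the timeline have no effect on the limitation period under the stated rules.
Achebe filed on 17 November 1998, after the 17 October 1998 deadline, so the action is time-barred.

TIME-BARRED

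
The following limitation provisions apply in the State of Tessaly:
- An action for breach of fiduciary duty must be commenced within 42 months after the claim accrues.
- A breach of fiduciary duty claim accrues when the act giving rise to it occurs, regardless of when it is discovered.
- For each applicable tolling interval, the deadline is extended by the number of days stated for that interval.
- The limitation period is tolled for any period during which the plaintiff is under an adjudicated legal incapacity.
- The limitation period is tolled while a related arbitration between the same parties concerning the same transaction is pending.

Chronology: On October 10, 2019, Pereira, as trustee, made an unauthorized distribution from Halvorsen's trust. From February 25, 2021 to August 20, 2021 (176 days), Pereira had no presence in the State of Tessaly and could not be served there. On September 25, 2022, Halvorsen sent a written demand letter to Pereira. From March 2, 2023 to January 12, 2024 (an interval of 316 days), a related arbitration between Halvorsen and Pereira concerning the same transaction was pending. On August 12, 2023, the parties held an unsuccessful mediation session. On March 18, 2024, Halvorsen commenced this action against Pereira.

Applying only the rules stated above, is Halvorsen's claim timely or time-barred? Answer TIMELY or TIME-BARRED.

The claim accrued on October 10, 2019, the date of the act.
The untolled deadline — 42 months after October 10, 2019 — is April 10, 2023.
Because the pending related arbitration ran from March 2, 2023 to January 12, 2024, the deadline is extended by 316 days to February 20, 2024.
The defendant's absence from the jurisdiction from February 25, 2021 to August 20, 2021 does not toll the period, because no stated rule makes the defendant's absence a tolling event.
Nothing else in the chronology tolls or restarts the period.
The March 18, 2024 filing falls after the February 20, 2024 deadline; the claim is time-barred.

TIME-BARRED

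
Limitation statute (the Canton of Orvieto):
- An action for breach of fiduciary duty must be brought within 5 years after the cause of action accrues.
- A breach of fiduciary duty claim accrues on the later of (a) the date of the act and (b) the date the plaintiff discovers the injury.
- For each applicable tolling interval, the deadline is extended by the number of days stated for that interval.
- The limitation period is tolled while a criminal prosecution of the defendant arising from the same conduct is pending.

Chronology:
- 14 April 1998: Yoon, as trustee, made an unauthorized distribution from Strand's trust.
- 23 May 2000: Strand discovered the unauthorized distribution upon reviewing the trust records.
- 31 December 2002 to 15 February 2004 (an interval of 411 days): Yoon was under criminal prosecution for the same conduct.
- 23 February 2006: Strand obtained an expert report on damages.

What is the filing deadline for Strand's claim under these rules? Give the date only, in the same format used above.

8 July 2006

Taking the later of the act (14 April 1998) and discovery (23 May 2000), the claim accrued on 23 May 2000.
The untolled deadline — 5 years after 23 May 2000 — is 23 May 2005.
The period was tolled for 411 days by the pending criminal prosecution (31 December 2002 to 15 February 2004), pushing the deadline to 8 July 2006.
Nothing else in the chronology tolls or restarts the period.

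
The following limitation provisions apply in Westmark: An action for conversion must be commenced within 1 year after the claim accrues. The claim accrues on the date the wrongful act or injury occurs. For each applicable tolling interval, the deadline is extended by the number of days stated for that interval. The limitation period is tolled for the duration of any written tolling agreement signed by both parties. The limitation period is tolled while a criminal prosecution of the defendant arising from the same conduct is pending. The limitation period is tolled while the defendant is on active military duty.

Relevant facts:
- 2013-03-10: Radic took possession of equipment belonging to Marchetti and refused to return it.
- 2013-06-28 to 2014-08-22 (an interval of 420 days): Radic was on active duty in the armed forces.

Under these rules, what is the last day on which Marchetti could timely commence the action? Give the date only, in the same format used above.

The claim accrued on 2013-03-10, the date of the act.
1 year from 2013-03-10 is 2014-03-10.
Because the defendant's active military service ran from 2013-06-28 to 2014-08-22, the deadline is extended by 420 days to 2015-05-04.

2015-05-04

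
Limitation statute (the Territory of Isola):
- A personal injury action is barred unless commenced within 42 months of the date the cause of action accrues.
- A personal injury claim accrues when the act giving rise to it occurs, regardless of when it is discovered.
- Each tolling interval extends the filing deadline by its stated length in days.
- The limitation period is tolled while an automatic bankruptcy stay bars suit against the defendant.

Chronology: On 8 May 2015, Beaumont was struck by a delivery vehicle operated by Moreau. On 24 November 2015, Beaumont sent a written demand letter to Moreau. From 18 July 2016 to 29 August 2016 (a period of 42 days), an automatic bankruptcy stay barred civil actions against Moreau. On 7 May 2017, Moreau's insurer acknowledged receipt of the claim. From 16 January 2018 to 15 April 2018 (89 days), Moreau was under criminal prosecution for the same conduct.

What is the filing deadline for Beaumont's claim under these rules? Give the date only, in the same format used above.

20 December 2018

The claim accrued on 8 May 2015, when the wrongful act occurred.
The untolled deadline — 42 months after 8 May 2015 — is 8 November 2018.
Because the automatic bankruptcy stay ran from 18 July 2016 to 29 August 2016, the deadline is extended by 42 days to 20 December 2018.
The pending criminal prosecution from 16 January 2018 to 15 April 2018 does not toll the period, because no stated rule makes a criminal prosecution a tolling event.
Nothing else in the chronology tolls or restarts the period.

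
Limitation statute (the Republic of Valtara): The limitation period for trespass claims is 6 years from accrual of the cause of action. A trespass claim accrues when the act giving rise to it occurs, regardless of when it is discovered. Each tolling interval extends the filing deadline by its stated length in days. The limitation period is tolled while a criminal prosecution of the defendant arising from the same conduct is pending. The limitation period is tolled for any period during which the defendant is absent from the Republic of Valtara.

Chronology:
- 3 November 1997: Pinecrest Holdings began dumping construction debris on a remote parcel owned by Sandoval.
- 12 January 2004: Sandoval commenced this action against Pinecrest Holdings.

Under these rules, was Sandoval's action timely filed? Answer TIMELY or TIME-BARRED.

The cause of action accrued on 3 November 1997, the date of the act.
The untolled deadline — 6 years after 3 November 1997 — is 3 November 2003.
Sandoval filed on 12 January 2004, after the 3 November 2003 deadline, so the action is time-barred.

TIME-BARRED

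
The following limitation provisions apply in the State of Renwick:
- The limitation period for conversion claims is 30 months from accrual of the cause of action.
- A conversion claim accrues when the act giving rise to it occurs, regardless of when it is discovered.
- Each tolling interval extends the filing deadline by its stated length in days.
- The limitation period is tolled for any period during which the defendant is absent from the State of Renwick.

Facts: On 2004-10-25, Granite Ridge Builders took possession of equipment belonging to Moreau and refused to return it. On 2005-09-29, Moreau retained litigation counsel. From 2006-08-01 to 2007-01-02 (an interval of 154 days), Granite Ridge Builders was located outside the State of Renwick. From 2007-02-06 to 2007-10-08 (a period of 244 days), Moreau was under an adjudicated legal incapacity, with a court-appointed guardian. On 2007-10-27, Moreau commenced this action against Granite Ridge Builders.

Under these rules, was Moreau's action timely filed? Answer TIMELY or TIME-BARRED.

The claim accrued on 2004-10-25, when the wrongful act occurred.
The untolled deadline — 30 months after 2004-10-25 — is 2007-04-25.
The period was tolled for 154 days by the defendant's absence from the jurisdiction (2006-08-01 to 2007-01-02), pushing the deadline to 2007-09-26.
The plaintiff's legal incapacity from 2007-02-06 to 2007-10-08 does not toll the period, because no stated rule makes the plaintiff's incapacity a tolling event.
None of the other events listed affects the running of the period under the stated rules.
Filing on 2007-10-27 missed the 2007-09-26 deadline — the action is time-barred.

TIME-BARRED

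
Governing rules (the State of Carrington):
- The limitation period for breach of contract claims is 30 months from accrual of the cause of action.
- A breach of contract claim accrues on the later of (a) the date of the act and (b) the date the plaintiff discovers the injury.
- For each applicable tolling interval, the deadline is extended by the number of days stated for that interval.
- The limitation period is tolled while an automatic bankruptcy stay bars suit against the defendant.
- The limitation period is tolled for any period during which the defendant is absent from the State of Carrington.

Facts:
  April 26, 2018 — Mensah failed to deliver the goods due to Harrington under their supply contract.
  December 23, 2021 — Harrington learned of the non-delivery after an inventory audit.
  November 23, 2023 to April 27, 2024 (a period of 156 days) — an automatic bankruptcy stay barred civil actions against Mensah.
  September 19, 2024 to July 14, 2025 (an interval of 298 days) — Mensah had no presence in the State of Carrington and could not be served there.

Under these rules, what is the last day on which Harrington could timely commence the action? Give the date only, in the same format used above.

September 20, 2025

Because discovery on December 23, 2021 post-dates the April 26, 2018 act, accrual under the later-of rule falls on December 23, 2021.
Adding the 30 months base period to December 23, 2021 gives a deadline of June 23, 2024, before any tolling.
The automatic bankruptcy stay from November 23, 2023 to April 27, 2024 tolled the period for 156 days, extending the deadline to November 26, 2024.
The period was tolled for 298 days by the defendant's absence from the jurisdiction (September 19, 2024 to July 14, 2025), pushing the deadline to September 20, 2025.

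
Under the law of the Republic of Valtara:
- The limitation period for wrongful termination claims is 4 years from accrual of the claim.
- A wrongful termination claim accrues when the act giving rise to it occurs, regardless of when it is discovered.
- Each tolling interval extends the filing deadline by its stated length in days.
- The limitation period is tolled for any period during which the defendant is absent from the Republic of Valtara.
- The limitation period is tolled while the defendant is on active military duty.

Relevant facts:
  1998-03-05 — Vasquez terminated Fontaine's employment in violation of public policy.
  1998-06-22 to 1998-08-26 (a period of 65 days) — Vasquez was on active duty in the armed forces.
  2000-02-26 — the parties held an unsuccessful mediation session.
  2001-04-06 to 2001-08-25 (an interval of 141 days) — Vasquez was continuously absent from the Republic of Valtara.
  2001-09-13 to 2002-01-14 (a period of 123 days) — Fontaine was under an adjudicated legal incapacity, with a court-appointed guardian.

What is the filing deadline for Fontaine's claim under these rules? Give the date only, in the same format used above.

2002-09-27

The claim accrued on 1998-03-05, the date of the act.
The untolled deadline — 4 years after 1998-03-05 — is 2002-03-05.
The period was tolled for 65 days by the defendant's active military service (1998-06-22 to 1998-08-26), pushing the deadline to 2002-05-09.
The defendant's absence from the jurisdiction from 2001-04-06 to 2001-08-25 tolled the period for 141 days, extending the deadline to 2002-09-27.
The plaintiff's legal incapacity from 2001-09-13 to 2002-01-14 does not toll the period, because no stated rule makes the plaintiff's incapacity a tolling event.
The other events in the timeline have no effect on the limitation period under the stated rules.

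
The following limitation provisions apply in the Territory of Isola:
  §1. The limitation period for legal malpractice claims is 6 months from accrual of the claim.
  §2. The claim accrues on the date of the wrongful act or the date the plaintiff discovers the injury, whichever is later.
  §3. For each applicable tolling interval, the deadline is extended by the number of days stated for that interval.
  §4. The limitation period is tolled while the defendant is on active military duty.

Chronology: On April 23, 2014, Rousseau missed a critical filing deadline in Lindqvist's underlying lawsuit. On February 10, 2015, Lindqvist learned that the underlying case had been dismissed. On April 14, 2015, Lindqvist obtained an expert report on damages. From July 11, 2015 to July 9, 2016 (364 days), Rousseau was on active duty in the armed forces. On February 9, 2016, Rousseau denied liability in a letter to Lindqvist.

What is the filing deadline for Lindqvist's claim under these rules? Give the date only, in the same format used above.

August 8, 2016

Because discovery on February 10, 2015 post-dates the April 23, 2014 act, accrual under the later-of rule falls on February 10, 2015.
The untolled deadline — 6 months after February 10, 2015 — is August 10, 2015.
The period was tolled for 364 days by the defendant's active military service (July 11, 2015 to July 9, 2016), pushing the deadline to August 8, 2016.
Nothing else in the chronology tolls or restarts the period.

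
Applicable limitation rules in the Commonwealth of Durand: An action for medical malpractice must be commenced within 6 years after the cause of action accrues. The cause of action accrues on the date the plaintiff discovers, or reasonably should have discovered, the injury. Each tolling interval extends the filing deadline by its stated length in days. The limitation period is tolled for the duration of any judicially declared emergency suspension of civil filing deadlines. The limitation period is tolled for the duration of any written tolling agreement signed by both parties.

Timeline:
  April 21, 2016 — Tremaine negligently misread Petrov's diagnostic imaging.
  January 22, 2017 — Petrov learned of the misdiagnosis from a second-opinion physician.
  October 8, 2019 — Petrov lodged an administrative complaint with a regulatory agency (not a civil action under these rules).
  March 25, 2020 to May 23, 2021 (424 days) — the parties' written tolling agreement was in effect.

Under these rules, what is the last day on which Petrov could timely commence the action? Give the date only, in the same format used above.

March 21, 2024

Under the discovery rule, the claim accrued on January 22, 2017, when Petrov discovered the injury — not on the April 21, 2016 date of the underlying act.
The untolled deadline — 6 years after January 22, 2017 — is January 22, 2023.
Because the written tolling agreement ran from March 25, 2020 to May 23, 2021, the deadline is extended by 424 days to March 21, 2024.
None of the other events listed affects the running of the period under the stated rules.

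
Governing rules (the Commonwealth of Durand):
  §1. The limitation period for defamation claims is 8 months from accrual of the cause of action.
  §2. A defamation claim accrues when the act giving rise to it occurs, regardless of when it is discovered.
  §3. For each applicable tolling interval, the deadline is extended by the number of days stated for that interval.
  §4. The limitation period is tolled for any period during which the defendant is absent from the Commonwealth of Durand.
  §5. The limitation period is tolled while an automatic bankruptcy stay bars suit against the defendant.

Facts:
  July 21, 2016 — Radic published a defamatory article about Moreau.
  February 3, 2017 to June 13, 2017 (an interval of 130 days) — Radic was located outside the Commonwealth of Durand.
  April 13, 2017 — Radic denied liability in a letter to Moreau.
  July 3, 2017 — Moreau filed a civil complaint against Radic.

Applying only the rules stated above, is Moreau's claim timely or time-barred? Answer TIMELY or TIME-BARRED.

TIMELY

The limitation period began to run on July 21, 2016.
Adding the 8 months base period to July 21, 2016 gives a deadline of March 21, 2017, before any tolling.
The defendant's absence from the jurisdiction from February 3, 2017 to June 13, 2017 tolled the period for 130 days, extending the deadline to July 29, 2017.
None of the other events listed affects the running of the period under the stated rules.
The July 3, 2017 filing precedes the July 29, 2017 deadline; the claim is timely.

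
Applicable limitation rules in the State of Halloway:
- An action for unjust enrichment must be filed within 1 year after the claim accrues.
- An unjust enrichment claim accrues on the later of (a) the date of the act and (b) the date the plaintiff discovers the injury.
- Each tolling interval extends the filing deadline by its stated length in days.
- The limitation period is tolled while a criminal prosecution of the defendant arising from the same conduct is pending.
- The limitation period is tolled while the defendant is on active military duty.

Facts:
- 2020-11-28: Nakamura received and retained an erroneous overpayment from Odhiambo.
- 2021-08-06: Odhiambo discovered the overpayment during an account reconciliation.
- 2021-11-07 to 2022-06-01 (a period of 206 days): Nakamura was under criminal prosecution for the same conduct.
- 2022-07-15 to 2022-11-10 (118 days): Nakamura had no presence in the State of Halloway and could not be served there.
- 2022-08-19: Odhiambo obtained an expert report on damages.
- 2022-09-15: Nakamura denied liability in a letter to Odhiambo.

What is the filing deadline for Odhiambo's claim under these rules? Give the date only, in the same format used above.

2023-02-28

The claim accrued on 2021-08-06 — the later of the 2020-11-28 act and the 2021-08-06 discovery.
1 year from 2021-08-06 is 2022-08-06.
Because the pending criminal prosecution ran from 2021-11-07 to 2022-06-01, the deadline is extended by 206 days to 2023-02-28.
No stated provision tolls the period for the defendant's absence, so the interval from 2022-07-15 to 2022-11-10 has no effect on the deadline.
None of the other events listed affects the running of the period under the stated rules.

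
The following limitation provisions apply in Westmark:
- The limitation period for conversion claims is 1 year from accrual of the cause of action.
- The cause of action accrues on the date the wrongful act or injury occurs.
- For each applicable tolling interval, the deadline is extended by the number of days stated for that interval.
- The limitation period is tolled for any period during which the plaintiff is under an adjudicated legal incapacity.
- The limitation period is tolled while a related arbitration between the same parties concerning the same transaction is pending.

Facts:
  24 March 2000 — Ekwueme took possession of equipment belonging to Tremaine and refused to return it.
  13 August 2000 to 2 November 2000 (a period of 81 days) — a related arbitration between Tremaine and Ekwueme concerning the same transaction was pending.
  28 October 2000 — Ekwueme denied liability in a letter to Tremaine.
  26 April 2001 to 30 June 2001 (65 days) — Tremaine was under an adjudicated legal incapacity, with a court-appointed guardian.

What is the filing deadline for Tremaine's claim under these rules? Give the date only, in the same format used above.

17 August 2001

The limitation period began to run on 24 March 2000.
The untolled deadline — 1 year after 24 March 2000 — is 24 March 2001.
The pending related arbitration from 13 August 2000 to 2 November 2000 tolled the period for 81 days, extending the deadline to 13 June 2001.
The period was tolled for 65 days by the plaintiff's legal incapacity (26 April 2001 to 30 June 2001), pushing the deadline to 17 August 2001.
The other events in the timeline have no effect on the limitation period under the stated rules.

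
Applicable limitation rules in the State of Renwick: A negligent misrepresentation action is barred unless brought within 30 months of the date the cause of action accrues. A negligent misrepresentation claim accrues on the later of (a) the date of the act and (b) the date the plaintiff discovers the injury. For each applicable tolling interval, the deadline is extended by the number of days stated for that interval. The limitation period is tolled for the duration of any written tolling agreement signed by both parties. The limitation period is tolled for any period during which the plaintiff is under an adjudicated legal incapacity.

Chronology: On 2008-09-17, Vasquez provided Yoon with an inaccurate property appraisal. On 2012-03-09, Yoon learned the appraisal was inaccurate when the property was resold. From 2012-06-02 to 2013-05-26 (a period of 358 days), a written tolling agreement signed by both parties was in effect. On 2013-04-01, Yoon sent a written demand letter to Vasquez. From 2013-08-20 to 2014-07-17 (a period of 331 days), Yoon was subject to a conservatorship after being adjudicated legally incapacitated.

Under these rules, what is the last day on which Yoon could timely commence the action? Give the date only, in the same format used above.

2016-07-29

Taking the later of the act (2008-09-17) and discovery (2012-03-09), the claim accrued on 2012-03-09.
30 months from 2012-03-09 is 2014-09-09.
The period was tolled for 358 days by the written tolling agreement (2012-06-02 to 2013-05-26), pushing the deadline to 2015-09-02.
The plaintiff's legal incapacity from 2013-08-20 to 2014-07-17 tolled the period for 331 days, extending the deadline to 2016-07-29.
None of the other events listed affects the running of the period under the stated rules.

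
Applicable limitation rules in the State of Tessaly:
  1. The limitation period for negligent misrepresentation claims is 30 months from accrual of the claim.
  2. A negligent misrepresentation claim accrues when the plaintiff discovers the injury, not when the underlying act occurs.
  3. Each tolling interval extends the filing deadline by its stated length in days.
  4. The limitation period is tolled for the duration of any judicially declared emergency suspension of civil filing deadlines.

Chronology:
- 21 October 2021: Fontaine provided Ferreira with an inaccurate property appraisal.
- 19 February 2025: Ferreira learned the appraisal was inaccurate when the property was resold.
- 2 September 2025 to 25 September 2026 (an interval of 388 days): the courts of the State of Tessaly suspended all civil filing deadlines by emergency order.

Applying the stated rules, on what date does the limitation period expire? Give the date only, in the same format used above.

10 September 2028

The claim did not accrue until Ferreira discovered the injury on 19 February 2025; the 21 October 2021 act date does not start the clock under the stated rule.
The untolled deadline — 30 months after 19 February 2025 — is 19 August 2027.
The emergency suspension of filing deadlines from 2 September 2025 to 25 September 2026 tolled the period for 388 days, extending the deadline to 10 September 2028.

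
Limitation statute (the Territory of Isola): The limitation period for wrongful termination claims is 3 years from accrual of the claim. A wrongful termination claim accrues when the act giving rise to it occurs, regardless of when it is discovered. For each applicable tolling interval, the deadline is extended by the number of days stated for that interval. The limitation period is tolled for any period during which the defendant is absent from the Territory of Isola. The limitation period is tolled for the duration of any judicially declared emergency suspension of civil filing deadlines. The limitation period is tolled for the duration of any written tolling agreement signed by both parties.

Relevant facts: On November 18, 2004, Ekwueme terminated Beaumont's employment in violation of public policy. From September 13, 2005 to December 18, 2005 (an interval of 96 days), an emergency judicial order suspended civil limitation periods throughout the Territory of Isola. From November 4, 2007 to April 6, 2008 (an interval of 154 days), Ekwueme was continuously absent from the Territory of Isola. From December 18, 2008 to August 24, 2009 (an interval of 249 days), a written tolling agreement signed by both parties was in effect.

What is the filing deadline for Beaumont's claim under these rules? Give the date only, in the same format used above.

July 25, 2008

The claim accrued on November 18, 2004, when the wrongful act occurred.
3 years from November 18, 2004 is November 18, 2007.
The period was tolled for 96 days by the emergency suspension of filing deadlines (September 13, 2005 to December 18, 2005), pushing the deadline to February 22, 2008.
Because the defendant's absence from the jurisdiction ran from November 4, 2007 to April 6, 2008, the deadline is extended by 154 days to July 25, 2008.
The written tolling agreement from December 18, 2008 to August 24, 2009 began after the period had already run on July 25, 2008, so it has no tolling effect.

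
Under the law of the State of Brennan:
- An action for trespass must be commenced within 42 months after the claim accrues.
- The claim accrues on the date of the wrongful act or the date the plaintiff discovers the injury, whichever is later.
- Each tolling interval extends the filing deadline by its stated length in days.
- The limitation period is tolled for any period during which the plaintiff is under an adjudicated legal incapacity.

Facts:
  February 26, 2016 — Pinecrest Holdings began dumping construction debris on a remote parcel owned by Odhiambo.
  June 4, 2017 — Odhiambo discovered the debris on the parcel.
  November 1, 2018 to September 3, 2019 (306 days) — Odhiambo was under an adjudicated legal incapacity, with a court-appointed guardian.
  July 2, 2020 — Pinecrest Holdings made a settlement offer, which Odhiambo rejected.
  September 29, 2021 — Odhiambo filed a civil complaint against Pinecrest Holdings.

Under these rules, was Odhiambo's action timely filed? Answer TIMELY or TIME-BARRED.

TIMELY

The claim accrued on June 4, 2017 — the later of the February 26, 2016 act and the June 4, 2017 discovery.
The untolled deadline — 42 months after June 4, 2017 — is December 4, 2020.
Because the plaintiff's legal incapacity ran from November 1, 2018 to September 3, 2019, the deadline is extended by 306 days to October 6, 2021.
None of the other events listed affects the running of the period under the stated rules.
The September 29, 2021 filing precedes the October 6, 2021 deadline; the claim is timely.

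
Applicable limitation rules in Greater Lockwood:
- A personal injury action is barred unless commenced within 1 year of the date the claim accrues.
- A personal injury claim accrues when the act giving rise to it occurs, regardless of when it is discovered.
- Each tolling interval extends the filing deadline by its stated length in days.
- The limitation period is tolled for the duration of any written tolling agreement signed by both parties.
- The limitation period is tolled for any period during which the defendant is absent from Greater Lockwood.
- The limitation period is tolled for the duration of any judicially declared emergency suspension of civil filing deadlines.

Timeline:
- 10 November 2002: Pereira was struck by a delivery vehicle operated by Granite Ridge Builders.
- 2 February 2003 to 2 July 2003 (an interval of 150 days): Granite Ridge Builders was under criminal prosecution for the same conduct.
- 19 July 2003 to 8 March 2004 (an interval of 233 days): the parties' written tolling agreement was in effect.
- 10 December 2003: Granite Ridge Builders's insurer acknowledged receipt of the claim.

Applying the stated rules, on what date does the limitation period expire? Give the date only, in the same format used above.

30 June 2004

The claim accrued on 10 November 2002, when the wrongful act occurred.
Adding the 1 year base period to 10 November 2002 gives a deadline of 10 November 2003, before any tolling.
Because the written tolling agreement ran from 19 July 2003 to 8 March 2004, the deadline is extended by 233 days to 30 June 2004.
No stated provision tolls the period for a criminal prosecution, so the interval from 2 February 2003 to 2 July 2003 has no effect on the deadline.
None of the other events listed affects the running of the period under the stated rules.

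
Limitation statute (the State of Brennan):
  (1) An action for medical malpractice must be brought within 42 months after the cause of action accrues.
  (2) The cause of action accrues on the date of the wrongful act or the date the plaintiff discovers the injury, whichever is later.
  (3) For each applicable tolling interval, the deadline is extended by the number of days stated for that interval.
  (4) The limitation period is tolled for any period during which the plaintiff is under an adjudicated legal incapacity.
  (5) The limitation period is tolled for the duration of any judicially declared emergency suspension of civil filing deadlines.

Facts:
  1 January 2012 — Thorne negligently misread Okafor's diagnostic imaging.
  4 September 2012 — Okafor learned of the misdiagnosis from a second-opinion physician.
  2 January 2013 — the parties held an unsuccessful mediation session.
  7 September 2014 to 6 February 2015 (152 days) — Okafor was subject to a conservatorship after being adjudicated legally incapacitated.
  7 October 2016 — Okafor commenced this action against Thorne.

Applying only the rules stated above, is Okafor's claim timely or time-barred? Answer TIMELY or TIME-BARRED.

TIME-BARRED

Taking the later of the act (1 January 2012) and discovery (4 September 2012), the claim accrued on 4 September 2012.
Adding the 42 months base period to 4 September 2012 gives a deadline of 4 March 2016, before any tolling.
The plaintiff's legal incapacity from 7 September 2014 to 6 February 2015 tolled the period for 152 days, extending the deadline to 3 August 2016.
None of the other events listed affects the running of the period under the stated rules.
Okafor filed on 7 October 2016, after the 3 August 2016 deadline, so the action is time-barred.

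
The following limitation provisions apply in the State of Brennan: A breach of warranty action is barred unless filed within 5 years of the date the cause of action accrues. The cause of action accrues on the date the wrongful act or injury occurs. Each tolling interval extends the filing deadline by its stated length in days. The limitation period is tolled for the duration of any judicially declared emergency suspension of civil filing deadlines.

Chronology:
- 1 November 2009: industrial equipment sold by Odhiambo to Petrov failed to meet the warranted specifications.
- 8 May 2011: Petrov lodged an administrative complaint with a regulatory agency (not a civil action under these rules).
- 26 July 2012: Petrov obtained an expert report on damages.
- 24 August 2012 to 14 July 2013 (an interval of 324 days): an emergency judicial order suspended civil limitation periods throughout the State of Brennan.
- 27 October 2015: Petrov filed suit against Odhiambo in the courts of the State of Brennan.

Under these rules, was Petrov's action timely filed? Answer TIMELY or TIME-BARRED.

TIME-BARRED

The limitation period began to run on 1 November 2009.
Adding the 5 years base period to 1 November 2009 gives a deadline of 1 November 2014, before any tolling.
Because the emergency suspension of filing deadlines ran from 24 August 2012 to 14 July 2013, the deadline is extended by 324 days to 21 September 2015.
None of the other events listed affects the running of the period under the stated rules.
The 27 October 2015 filing falls after the 21 September 2015 deadline; the claim is time-barred.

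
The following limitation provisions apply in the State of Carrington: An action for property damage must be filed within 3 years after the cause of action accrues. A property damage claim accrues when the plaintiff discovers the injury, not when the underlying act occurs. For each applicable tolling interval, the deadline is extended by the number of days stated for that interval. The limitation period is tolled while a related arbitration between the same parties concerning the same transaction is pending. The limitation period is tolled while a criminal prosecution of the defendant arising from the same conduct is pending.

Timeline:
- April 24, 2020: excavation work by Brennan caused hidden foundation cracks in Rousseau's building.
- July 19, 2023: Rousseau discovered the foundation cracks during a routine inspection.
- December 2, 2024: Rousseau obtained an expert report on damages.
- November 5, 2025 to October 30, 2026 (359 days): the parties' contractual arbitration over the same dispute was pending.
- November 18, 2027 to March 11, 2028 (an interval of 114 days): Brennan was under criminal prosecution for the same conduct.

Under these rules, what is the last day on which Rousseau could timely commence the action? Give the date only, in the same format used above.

Under the discovery rule, the claim accrued on July 19, 2023, when Rousseau discovered the injury — not on the April 24, 2020 date of the underlying act.
The untolled deadline — 3 years after July 19, 2023 — is July 19, 2026.
Because the pending related arbitration ran from November 5, 2025 to October 30, 2026, the deadline is extended by 359 days to July 13, 2027.
By the time the pending criminal prosecution began on November 18, 2027, the limitation period had already expired on July 13, 2027; that interval cannot revive it.
The other events in the timeline have no effect on the limitation period under the stated rules.

July 13, 2027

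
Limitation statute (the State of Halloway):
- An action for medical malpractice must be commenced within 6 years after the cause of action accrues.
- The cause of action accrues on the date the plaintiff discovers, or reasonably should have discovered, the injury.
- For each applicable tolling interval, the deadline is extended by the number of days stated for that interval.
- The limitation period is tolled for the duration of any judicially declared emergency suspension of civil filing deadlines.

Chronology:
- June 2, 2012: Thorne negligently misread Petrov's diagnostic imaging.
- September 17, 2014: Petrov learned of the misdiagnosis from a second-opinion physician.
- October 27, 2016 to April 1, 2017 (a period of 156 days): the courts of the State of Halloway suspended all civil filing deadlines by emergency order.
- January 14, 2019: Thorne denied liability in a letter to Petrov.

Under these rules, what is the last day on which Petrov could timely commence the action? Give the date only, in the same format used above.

February 20, 2021

Accrual is tied to discovery, so the period began on September 17, 2014 rather than on June 2, 2012 when the act occurred.
6 years from September 17, 2014 is September 17, 2020.
The emergency suspension of filing deadlines from October 27, 2016 to April 1, 2017 tolled the period for 156 days, extending the deadline to February 20, 2021.
The other events in the timeline have no effect on the limitation period under the stated rules.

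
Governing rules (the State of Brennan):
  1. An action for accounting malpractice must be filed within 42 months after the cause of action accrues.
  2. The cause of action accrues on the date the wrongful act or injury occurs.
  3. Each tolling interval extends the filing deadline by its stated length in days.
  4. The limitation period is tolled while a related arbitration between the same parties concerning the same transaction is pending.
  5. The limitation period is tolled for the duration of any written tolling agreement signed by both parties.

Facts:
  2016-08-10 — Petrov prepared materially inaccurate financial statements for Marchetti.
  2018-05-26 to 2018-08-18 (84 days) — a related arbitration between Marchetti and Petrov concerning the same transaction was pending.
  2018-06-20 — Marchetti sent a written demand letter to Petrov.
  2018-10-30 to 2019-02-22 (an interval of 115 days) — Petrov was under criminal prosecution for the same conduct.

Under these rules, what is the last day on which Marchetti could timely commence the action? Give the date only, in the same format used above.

2020-05-04

The limitation period began to run on 2016-08-10.
The untolled deadline — 42 months after 2016-08-10 — is 2020-02-10.
Because the pending related arbitration ran from 2018-05-26 to 2018-08-18, the deadline is extended by 84 days to 2020-05-04.
The pending criminal prosecution from 2018-10-30 to 2019-02-22 does not toll the period, because no stated rule makes a criminal prosecution a tolling event.
The other events in the timeline have no effect on the limitation period under the stated rules.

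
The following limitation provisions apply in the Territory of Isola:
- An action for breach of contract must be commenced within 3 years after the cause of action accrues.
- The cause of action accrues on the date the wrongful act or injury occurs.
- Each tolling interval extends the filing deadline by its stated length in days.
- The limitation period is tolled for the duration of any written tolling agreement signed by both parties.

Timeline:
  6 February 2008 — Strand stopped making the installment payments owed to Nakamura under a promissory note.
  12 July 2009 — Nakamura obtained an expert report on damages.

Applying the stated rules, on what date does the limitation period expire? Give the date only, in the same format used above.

The claim accrued on 6 February 2008, when the wrongful act occurred.
The untolled deadline — 3 years after 6 February 2008 — is 6 February 2011.
The other events in the timeline have no effect on the limitation period under the stated rules.

6 February 2011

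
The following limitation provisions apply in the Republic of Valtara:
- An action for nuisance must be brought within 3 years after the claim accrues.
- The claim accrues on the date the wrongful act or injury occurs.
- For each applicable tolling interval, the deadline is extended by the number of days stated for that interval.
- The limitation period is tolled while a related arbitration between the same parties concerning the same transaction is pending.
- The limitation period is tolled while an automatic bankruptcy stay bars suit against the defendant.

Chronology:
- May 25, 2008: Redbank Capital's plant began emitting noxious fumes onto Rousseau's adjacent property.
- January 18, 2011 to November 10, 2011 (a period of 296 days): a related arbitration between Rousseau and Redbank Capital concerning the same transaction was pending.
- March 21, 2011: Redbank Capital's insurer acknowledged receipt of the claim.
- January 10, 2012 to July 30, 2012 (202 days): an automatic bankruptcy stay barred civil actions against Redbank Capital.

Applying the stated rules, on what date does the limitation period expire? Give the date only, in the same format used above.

October 4, 2012

The claim accrued on May 25, 2008, the date of the act.
3 years from May 25, 2008 is May 25, 2011.
The period was tolled for 296 days by the pending related arbitration (January 18, 2011 to November 10, 2011), pushing the deadline to March 16, 2012.
The automatic bankruptcy stay from January 10, 2012 to July 30, 2012 tolled the period for 202 days, extending the deadline to October 4, 2012.
The other events in the timeline have no effect on the limitation period under the stated rules.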